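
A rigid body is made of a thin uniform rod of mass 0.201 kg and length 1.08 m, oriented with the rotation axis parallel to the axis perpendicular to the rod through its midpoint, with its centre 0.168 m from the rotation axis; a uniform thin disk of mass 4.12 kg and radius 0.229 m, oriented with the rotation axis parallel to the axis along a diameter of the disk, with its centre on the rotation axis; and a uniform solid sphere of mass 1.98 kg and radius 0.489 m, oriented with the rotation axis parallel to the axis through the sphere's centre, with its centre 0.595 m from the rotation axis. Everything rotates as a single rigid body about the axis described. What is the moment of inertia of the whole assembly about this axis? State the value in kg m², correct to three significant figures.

Thin rod: I_cm = (1/12)ML² = (1/12)(0.201)(1.08)² = 0.019537 kg m²; centre at d = 0.168 m, so I = I_cm + Md² gives I = 0.019537 + (0.201)(0.168)² = 0.02521 kg m².
Thin disk: I_cm = (1/4)MR² = (1/4)(4.12)(0.229)² = 0.054014 kg m²; axis through the centre, so I = 0.054014 kg m².
Solid sphere: I_cm = (2/5)MR² = (2/5)(1.98)(0.489)² = 0.18938 kg m²; centre at d = 0.595 m, so I = I_cm + Md² gives I = 0.18938 + (1.98)(0.595)² = 0.89035 kg m².
Total I = 0.02521 + 0.054014 + 0.89035 = 0.96958 kg m².

0.970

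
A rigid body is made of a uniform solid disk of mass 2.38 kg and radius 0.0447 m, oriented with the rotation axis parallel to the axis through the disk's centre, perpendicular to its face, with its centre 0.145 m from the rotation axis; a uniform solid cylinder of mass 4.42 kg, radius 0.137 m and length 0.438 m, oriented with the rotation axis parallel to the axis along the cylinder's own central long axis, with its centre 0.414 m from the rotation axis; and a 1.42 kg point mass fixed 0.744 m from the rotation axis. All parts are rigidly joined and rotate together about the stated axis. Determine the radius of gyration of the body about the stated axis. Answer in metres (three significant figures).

0.446

Solid disk: I_cm = (1/2)MR² = (1/2)(2.38)(0.0447)² = 0.0023777 kg m²; centre at d = 0.145 m, so the parallel axis theorem gives I = 0.0023777 + (2.38)(0.145)² = 0.052417 kg m².
Solid cylinder: I_cm = (1/2)MR² = (1/2)(4.42)(0.137)² = 0.041479 kg m²; centre at d = 0.414 m, so the parallel axis theorem gives I = 0.041479 + (4.42)(0.414)² = 0.79905 kg m².
Point mass: I_cm = 0; centre at d = 0.744 m, so the parallel axis theorem gives I = 0 + (1.42)(0.744)² = 0.78602 kg m².
Total I = 1.6375 kg m²; total mass M = 8.22 kg.
k = √(I/M) = √(1.6375/8.22) = 0.44633 m.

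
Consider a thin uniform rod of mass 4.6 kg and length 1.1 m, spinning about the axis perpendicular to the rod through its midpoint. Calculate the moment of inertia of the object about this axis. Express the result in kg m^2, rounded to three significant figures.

0.464

I_cm = (1/12)ML² = (1/12)(4.6)(1.1)² = 0.46383 kg m^2; axis through the centre, so I = 0.46383 kg m^2.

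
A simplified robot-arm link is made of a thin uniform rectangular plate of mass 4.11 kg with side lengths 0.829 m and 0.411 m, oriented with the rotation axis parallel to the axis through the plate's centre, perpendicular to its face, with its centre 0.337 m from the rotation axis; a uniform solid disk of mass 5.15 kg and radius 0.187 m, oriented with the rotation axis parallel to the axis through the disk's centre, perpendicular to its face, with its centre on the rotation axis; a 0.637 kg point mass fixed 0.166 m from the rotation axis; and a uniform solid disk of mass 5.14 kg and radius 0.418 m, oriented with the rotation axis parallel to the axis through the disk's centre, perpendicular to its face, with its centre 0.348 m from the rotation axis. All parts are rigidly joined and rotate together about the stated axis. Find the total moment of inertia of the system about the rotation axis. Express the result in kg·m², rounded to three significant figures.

Rectangular plate: I_cm = (1/12)M(a²+b²) = (1/12)(4.11)[(0.829)² + (0.411)²] = 0.29324 kg·m²; centre at d = 0.337 m, so I = I_cm + Md² gives I = 0.29324 + (4.11)(0.337)² = 0.76 kg·m².
Solid disk: I_cm = (1/2)MR² = (1/2)(5.15)(0.187)² = 0.090045 kg·m²; axis through the centre, so I = 0.090045 kg·m².
Point mass: I_cm = 0; centre at d = 0.166 m, so I = I_cm + Md² gives I = 0 + (0.637)(0.166)² = 0.017553 kg·m².
Solid disk: I_cm = (1/2)MR² = (1/2)(5.14)(0.418)² = 0.44904 kg·m²; centre at d = 0.348 m, so I = I_cm + Md² gives I = 0.44904 + (5.14)(0.348)² = 1.0715 kg·m².
Total I = 0.76 + 0.090045 + 0.017553 + 1.0715 = 1.9391 kg·m².

1.94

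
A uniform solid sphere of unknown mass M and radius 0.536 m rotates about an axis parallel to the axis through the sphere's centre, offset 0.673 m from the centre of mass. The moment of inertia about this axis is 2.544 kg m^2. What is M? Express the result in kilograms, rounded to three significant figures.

I = I_cm + Md² = (2/5)MR² + Md² = M·[0.4·(0.536)² + (0.673)²] = M·0.56785.
So M = 2.544 / 0.56785 = 4.4801 kg.

4.48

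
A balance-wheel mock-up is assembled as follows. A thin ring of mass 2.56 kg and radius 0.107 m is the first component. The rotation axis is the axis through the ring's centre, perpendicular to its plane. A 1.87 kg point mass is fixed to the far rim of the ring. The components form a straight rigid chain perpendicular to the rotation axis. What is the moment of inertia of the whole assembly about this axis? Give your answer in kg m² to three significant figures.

Thin ring: I_cm = MR² = (2.56)(0.107)² = 0.029309 kg m²; axis through the centre, so I = 0.029309 kg m².
Point mass: I_cm = 0; centre at d = 0.107 m, so the parallel axis theorem gives I = 0 + (1.87)(0.107)² = 0.02141 kg m².
Total I = 0.029309 + 0.02141 = 0.050719 kg m².

0.0507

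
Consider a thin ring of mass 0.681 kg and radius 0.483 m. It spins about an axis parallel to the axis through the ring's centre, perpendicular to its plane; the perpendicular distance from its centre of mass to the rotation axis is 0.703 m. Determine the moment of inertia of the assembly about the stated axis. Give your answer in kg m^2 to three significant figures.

I_cm = MR² = (0.681)(0.483)² = 0.15887 kg m^2; centre at d = 0.703 m, so I = I_cm + Md² gives I = 0.15887 + (0.681)(0.703)² = 0.49543 kg m^2.

0.495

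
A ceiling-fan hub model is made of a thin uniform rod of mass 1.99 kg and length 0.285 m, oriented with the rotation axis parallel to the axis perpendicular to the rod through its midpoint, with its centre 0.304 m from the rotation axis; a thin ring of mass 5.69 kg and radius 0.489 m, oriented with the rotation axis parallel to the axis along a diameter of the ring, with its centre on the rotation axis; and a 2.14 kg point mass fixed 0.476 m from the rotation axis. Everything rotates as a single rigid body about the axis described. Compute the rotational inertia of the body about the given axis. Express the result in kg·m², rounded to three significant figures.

1.36

Thin rod: I_cm = (1/12)ML² = (1/12)(1.99)(0.285)² = 0.01347 kg·m²; centre at d = 0.304 m, so the parallel axis theorem gives I = 0.01347 + (1.99)(0.304)² = 0.19738 kg·m².
Thin ring: I_cm = (1/2)MR² = (1/2)(5.69)(0.489)² = 0.6803 kg·m²; axis through the centre, so I = 0.6803 kg·m².
Point mass: I_cm = 0; centre at d = 0.476 m, so the parallel axis theorem gives I = 0 + (2.14)(0.476)² = 0.48487 kg·m².
Total I = 0.19738 + 0.6803 + 0.48487 = 1.3625 kg·m².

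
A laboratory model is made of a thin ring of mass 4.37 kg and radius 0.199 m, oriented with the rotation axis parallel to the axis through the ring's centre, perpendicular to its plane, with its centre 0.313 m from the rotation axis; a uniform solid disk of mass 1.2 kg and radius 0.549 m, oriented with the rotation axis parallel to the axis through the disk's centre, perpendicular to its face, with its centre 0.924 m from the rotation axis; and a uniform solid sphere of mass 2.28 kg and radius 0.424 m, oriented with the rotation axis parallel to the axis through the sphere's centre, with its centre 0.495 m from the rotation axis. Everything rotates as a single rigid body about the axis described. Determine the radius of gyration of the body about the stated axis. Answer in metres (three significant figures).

Thin ring: I_cm = MR² = (4.37)(0.199)² = 0.17306 kg m²; centre at d = 0.313 m, so the parallel axis theorem gives I = 0.17306 + (4.37)(0.313)² = 0.60118 kg m².
Solid disk: I_cm = (1/2)MR² = (1/2)(1.2)(0.549)² = 0.18084 kg m²; centre at d = 0.924 m, so the parallel axis theorem gives I = 0.18084 + (1.2)(0.924)² = 1.2054 kg m².
Solid sphere: I_cm = (2/5)MR² = (2/5)(2.28)(0.424)² = 0.16396 kg m²; centre at d = 0.495 m, so the parallel axis theorem gives I = 0.16396 + (2.28)(0.495)² = 0.72261 kg m².
Total I = 2.5292 kg m²; total mass M = 7.85 kg.
k = √(I/M) = √(2.5292/7.85) = 0.56761 m.

0.568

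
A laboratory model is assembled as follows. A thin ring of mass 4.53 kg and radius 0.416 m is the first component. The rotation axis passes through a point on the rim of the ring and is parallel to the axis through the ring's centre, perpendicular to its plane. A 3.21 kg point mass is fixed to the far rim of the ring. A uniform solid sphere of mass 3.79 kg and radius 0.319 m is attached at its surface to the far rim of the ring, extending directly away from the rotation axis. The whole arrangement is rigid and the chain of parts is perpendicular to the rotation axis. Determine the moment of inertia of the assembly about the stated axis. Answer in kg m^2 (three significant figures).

Thin ring: I_cm = MR² = (4.53)(0.416)² = 0.78394 kg m^2; centre at d = 0.416 m, so I = I_cm + Md² gives I = 0.78394 + (4.53)(0.416)² = 1.5679 kg m^2.
Point mass: I_cm = 0; centre at d = 0.416 + 0.416 = 0.832 m, so I = I_cm + Md² gives I = 0 + (3.21)(0.832)² = 2.222 kg m^2.
Solid sphere: I_cm = (2/5)MR² = (2/5)(3.79)(0.319)² = 0.15427 kg m^2; centre at d = 0.416 + 0.416 + 0.319 = 1.151 m, so I = I_cm + Md² gives I = 0.15427 + (3.79)(1.151)² = 5.1753 kg m^2.
Total I = 1.5679 + 2.222 + 5.1753 = 8.9652 kg m^2.

8.97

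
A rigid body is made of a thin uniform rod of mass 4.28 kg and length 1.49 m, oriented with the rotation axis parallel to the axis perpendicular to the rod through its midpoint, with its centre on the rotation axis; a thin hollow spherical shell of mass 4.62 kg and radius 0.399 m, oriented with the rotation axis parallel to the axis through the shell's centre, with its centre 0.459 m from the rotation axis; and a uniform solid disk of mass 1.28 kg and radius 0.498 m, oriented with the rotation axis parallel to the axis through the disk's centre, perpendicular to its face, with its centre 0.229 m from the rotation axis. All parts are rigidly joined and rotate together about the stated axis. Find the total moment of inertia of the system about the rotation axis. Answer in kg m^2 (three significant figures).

2.48

Thin rod: I_cm = (1/12)ML² = (1/12)(4.28)(1.49)² = 0.79184 kg m^2; axis through the centre, so I = 0.79184 kg m^2.
Spherical shell: I_cm = (2/3)MR² = (2/3)(4.62)(0.399)² = 0.49034 kg m^2; centre at d = 0.459 m, so I = I_cm + Md² gives I = 0.49034 + (4.62)(0.459)² = 1.4637 kg m^2.
Solid disk: I_cm = (1/2)MR² = (1/2)(1.28)(0.498)² = 0.15872 kg m^2; centre at d = 0.229 m, so I = I_cm + Md² gives I = 0.15872 + (1.28)(0.229)² = 0.22585 kg m^2.
Total I = 0.79184 + 1.4637 + 0.22585 = 2.4814 kg m^2.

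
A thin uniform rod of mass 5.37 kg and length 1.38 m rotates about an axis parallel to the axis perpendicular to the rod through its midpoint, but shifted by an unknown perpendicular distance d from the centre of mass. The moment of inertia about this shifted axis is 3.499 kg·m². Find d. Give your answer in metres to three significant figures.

0.702

About the centre-of-mass axis, I_cm = (1/12)ML² = (1/12)(5.37)(1.38)² = 0.85222 kg·m².
Parallel axis theorem: I = I_cm + Md², so Md² = 3.499 − 0.85222 = 2.6468 kg·m².
d = √(2.6468 / 5.37) = 0.70206 m.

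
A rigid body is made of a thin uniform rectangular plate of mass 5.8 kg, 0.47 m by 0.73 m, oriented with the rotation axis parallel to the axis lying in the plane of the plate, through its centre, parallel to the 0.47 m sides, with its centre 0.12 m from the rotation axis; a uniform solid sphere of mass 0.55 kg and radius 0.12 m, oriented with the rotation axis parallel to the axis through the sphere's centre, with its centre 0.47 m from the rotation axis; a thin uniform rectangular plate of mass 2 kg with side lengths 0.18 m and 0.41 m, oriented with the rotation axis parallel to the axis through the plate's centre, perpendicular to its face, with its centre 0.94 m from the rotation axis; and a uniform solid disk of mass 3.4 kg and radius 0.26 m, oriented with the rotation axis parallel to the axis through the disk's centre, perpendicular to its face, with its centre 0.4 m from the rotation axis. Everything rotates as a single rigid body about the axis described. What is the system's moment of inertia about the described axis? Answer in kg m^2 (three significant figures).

Rectangular plate: I_cm = (1/12)Mb² = (1/12)(5.8)(0.73)² = 0.25757 kg m^2; centre at d = 0.12 m, so the parallel axis theorem gives I = 0.25757 + (5.8)(0.12)² = 0.34109 kg m^2.
Solid sphere: I_cm = (2/5)MR² = (2/5)(0.55)(0.12)² = 0.003168 kg m^2; centre at d = 0.47 m, so the parallel axis theorem gives I = 0.003168 + (0.55)(0.47)² = 0.12466 kg m^2.
Rectangular plate: I_cm = (1/12)M(a²+b²) = (1/12)(2)[(0.18)² + (0.41)²] = 0.033417 kg m^2; centre at d = 0.94 m, so the parallel axis theorem gives I = 0.033417 + (2)(0.94)² = 1.8006 kg m^2.
Solid disk: I_cm = (1/2)MR² = (1/2)(3.4)(0.26)² = 0.11492 kg m^2; centre at d = 0.4 m, so the parallel axis theorem gives I = 0.11492 + (3.4)(0.4)² = 0.65892 kg m^2.
Total I = 0.34109 + 0.12466 + 1.8006 + 0.65892 = 2.9253 kg m^2.

2.93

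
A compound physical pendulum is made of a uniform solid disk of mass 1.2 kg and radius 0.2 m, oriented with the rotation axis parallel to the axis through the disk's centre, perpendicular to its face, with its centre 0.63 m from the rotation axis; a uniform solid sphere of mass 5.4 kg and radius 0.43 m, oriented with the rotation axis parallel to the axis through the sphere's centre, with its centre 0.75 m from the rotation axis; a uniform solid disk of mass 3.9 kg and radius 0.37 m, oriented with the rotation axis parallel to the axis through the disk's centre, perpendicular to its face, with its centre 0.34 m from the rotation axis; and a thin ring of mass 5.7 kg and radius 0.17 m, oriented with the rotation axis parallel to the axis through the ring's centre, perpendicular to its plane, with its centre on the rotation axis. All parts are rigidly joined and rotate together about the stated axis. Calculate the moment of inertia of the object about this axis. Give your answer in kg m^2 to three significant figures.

Solid disk: I_cm = (1/2)MR² = (1/2)(1.2)(0.2)² = 0.024 kg m^2; centre at d = 0.63 m, so I = I_cm + Md² gives I = 0.024 + (1.2)(0.63)² = 0.50028 kg m^2.
Solid sphere: I_cm = (2/5)MR² = (2/5)(5.4)(0.43)² = 0.39938 kg m^2; centre at d = 0.75 m, so I = I_cm + Md² gives I = 0.39938 + (5.4)(0.75)² = 3.4369 kg m^2.
Solid disk: I_cm = (1/2)MR² = (1/2)(3.9)(0.37)² = 0.26695 kg m^2; centre at d = 0.34 m, so I = I_cm + Md² gives I = 0.26695 + (3.9)(0.34)² = 0.7178 kg m^2.
Thin ring: I_cm = MR² = (5.7)(0.17)² = 0.16473 kg m^2; axis through the centre, so I = 0.16473 kg m^2.
Total I = 0.50028 + 3.4369 + 0.7178 + 0.16473 = 4.8197 kg m^2.

4.82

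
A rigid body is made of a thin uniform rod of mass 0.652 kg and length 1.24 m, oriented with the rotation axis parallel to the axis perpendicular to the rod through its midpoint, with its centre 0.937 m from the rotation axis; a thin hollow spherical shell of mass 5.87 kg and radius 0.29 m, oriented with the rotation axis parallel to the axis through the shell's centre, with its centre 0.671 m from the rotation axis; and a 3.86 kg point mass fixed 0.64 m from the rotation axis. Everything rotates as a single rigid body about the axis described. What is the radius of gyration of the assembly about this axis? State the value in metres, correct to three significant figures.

0.708

Thin rod: I_cm = (1/12)ML² = (1/12)(0.652)(1.24)² = 0.083543 kg m^2; centre at d = 0.937 m, so I = I_cm + Md² gives I = 0.083543 + (0.652)(0.937)² = 0.65598 kg m^2.
Spherical shell: I_cm = (2/3)MR² = (2/3)(5.87)(0.29)² = 0.32911 kg m^2; centre at d = 0.671 m, so I = I_cm + Md² gives I = 0.32911 + (5.87)(0.671)² = 2.972 kg m^2.
Point mass: I_cm = 0; centre at d = 0.64 m, so I = I_cm + Md² gives I = 0 + (3.86)(0.64)² = 1.5811 kg m^2.
Total I = 5.2091 kg m^2; total mass M = 10.382 kg.
k = √(I/M) = √(5.2091/10.382) = 0.70834 m.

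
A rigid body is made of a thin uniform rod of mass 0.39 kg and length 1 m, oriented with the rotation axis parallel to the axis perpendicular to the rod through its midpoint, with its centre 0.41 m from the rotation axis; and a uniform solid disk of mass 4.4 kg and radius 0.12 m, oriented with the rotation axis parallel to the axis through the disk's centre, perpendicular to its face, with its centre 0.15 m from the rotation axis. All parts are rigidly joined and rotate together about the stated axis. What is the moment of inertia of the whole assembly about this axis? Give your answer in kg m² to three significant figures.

0.229

Thin rod: I_cm = (1/12)ML² = (1/12)(0.39)(1)² = 0.0325 kg m²; centre at d = 0.41 m, so the parallel axis theorem gives I = 0.0325 + (0.39)(0.41)² = 0.098059 kg m².
Solid disk: I_cm = (1/2)MR² = (1/2)(4.4)(0.12)² = 0.03168 kg m²; centre at d = 0.15 m, so the parallel axis theorem gives I = 0.03168 + (4.4)(0.15)² = 0.13068 kg m².
Total I = 0.098059 + 0.13068 = 0.22874 kg m².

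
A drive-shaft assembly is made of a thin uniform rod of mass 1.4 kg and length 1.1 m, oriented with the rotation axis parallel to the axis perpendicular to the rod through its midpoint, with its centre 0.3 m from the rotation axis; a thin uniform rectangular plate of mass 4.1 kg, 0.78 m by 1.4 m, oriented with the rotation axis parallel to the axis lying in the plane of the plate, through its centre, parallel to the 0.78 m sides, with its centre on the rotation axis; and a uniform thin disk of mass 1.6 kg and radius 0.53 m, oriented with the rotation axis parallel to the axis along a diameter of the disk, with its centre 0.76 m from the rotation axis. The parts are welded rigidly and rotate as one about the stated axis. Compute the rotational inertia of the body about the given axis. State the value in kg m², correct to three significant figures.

Thin rod: I_cm = (1/12)ML² = (1/12)(1.4)(1.1)² = 0.14117 kg m²; centre at d = 0.3 m, so I = I_cm + Md² gives I = 0.14117 + (1.4)(0.3)² = 0.26717 kg m².
Rectangular plate: I_cm = (1/12)Mb² = (1/12)(4.1)(1.4)² = 0.66967 kg m²; axis through the centre, so I = 0.66967 kg m².
Thin disk: I_cm = (1/4)MR² = (1/4)(1.6)(0.53)² = 0.11236 kg m²; centre at d = 0.76 m, so I = I_cm + Md² gives I = 0.11236 + (1.6)(0.76)² = 1.0365 kg m².
Total I = 0.26717 + 0.66967 + 1.0365 = 1.9734 kg m².

1.97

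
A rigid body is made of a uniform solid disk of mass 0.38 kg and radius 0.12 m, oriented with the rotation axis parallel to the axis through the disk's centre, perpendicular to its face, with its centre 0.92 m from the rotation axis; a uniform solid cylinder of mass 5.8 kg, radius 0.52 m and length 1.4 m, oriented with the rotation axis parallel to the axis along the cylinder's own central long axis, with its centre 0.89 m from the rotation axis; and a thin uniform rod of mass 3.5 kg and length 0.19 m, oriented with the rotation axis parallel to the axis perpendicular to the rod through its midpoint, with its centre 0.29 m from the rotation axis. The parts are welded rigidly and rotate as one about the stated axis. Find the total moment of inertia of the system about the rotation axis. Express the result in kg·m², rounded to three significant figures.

Solid disk: I_cm = (1/2)MR² = (1/2)(0.38)(0.12)² = 0.002736 kg·m²; centre at d = 0.92 m, so the parallel axis theorem gives I = 0.002736 + (0.38)(0.92)² = 0.32437 kg·m².
Solid cylinder: I_cm = (1/2)MR² = (1/2)(5.8)(0.52)² = 0.78416 kg·m²; centre at d = 0.89 m, so the parallel axis theorem gives I = 0.78416 + (5.8)(0.89)² = 5.3783 kg·m².
Thin rod: I_cm = (1/12)ML² = (1/12)(3.5)(0.19)² = 0.010529 kg·m²; centre at d = 0.29 m, so the parallel axis theorem gives I = 0.010529 + (3.5)(0.29)² = 0.30488 kg·m².
Total I = 0.32437 + 5.3783 + 0.30488 = 6.0076 kg·m².

6.01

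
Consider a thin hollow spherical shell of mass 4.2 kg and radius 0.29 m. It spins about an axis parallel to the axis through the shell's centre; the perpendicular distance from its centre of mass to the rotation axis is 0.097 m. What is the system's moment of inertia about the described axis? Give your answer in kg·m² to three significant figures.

0.275

I_cm = (2/3)MR² = (2/3)(4.2)(0.29)² = 0.23548 kg·m²; centre at d = 0.097 m, so the parallel axis theorem gives I = 0.23548 + (4.2)(0.097)² = 0.275 kg·m².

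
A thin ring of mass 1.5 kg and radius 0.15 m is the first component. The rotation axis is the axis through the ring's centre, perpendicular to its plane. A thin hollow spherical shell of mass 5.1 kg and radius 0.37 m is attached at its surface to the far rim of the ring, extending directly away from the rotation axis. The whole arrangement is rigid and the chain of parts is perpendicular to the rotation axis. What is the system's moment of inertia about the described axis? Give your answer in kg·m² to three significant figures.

1.88

Thin ring: I_cm = MR² = (1.5)(0.15)² = 0.03375 kg·m²; axis through the centre, so I = 0.03375 kg·m².
Spherical shell: I_cm = (2/3)MR² = (2/3)(5.1)(0.37)² = 0.46546 kg·m²; centre at d = 0.15 + 0.37 = 0.52 m, so I = I_cm + Md² gives I = 0.46546 + (5.1)(0.52)² = 1.8445 kg·m².
Total I = 0.03375 + 1.8445 = 1.8782 kg·m².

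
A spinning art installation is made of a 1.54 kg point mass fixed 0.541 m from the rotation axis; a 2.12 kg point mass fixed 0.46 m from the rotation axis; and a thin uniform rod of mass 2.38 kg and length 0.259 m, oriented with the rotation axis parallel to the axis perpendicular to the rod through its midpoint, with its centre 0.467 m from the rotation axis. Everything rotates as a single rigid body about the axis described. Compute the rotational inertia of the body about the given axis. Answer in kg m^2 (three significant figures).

Point mass: I_cm = 0; centre at d = 0.541 m, so the parallel axis theorem gives I = 0 + (1.54)(0.541)² = 0.45073 kg m^2.
Point mass: I_cm = 0; centre at d = 0.46 m, so the parallel axis theorem gives I = 0 + (2.12)(0.46)² = 0.44859 kg m^2.
Thin rod: I_cm = (1/12)ML² = (1/12)(2.38)(0.259)² = 0.013304 kg m^2; centre at d = 0.467 m, so the parallel axis theorem gives I = 0.013304 + (2.38)(0.467)² = 0.53236 kg m^2.
Total I = 0.45073 + 0.44859 + 0.53236 = 1.4317 kg m^2.

1.43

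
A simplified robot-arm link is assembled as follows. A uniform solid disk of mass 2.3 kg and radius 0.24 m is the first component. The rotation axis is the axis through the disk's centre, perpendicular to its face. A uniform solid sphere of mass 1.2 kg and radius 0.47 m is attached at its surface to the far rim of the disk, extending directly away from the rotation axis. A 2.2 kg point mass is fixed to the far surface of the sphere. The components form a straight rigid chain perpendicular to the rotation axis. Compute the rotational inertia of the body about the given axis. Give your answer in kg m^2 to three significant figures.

3.84

Solid disk: I_cm = (1/2)MR² = (1/2)(2.3)(0.24)² = 0.06624 kg m^2; axis through the centre, so I = 0.06624 kg m^2.
Solid sphere: I_cm = (2/5)MR² = (2/5)(1.2)(0.47)² = 0.10603 kg m^2; centre at d = 0.24 + 0.47 = 0.71 m, so I = I_cm + Md² gives I = 0.10603 + (1.2)(0.71)² = 0.71095 kg m^2.
Point mass: I_cm = 0; centre at d = 0.24 + 0.47 + 0.47 = 1.18 m, so I = I_cm + Md² gives I = 0 + (2.2)(1.18)² = 3.0633 kg m^2.
Total I = 0.06624 + 0.71095 + 3.0633 = 3.8405 kg m^2.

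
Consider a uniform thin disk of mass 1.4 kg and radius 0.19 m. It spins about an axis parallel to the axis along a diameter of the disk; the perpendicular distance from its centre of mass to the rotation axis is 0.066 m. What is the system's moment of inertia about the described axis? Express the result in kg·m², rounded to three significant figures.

I_cm = (1/4)MR² = (1/4)(1.4)(0.19)² = 0.012635 kg·m²; centre at d = 0.066 m, so I = I_cm + Md² gives I = 0.012635 + (1.4)(0.066)² = 0.018733 kg·m².

0.0187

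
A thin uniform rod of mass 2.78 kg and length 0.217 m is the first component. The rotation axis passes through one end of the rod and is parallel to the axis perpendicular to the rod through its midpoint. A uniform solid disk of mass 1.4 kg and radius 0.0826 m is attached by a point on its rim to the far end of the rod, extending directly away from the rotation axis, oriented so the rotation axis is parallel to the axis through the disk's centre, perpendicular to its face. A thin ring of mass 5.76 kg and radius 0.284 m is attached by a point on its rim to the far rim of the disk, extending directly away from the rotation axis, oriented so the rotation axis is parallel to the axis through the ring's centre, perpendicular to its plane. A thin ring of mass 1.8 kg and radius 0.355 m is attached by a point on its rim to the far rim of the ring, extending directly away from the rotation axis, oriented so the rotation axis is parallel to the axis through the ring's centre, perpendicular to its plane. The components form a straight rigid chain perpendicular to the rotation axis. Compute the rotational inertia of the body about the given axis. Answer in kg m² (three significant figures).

Thin rod: I_cm = (1/12)ML² = (1/12)(2.78)(0.217)² = 0.010909 kg m²; centre at d = 0.1085 m, so I = I_cm + Md² gives I = 0.010909 + (2.78)(0.1085)² = 0.043636 kg m².
Solid disk: I_cm = (1/2)MR² = (1/2)(1.4)(0.0826)² = 0.0047759 kg m²; centre at d = 0.1085 + 0.1085 + 0.0826 = 0.2996 m, so I = I_cm + Md² gives I = 0.0047759 + (1.4)(0.2996)² = 0.13044 kg m².
Thin ring: I_cm = MR² = (5.76)(0.284)² = 0.46458 kg m²; centre at d = 0.1085 + 0.1085 + 0.0826 + 0.0826 + 0.284 = 0.6662 m, so I = I_cm + Md² gives I = 0.46458 + (5.76)(0.6662)² = 3.021 kg m².
Thin ring: I_cm = MR² = (1.8)(0.355)² = 0.22684 kg m²; centre at d = 0.1085 + 0.1085 + 0.0826 + 0.0826 + 0.284 + 0.284 + 0.355 = 1.3052 m, so I = I_cm + Md² gives I = 0.22684 + (1.8)(1.3052)² = 3.2932 kg m².
Total I = 0.043636 + 0.13044 + 3.021 + 3.2932 = 6.4883 kg m².

6.49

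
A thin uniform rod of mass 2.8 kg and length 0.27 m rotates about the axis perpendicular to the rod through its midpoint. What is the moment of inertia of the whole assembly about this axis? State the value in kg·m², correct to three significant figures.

I_cm = (1/12)ML² = (1/12)(2.8)(0.27)² = 0.01701 kg·m²; axis through the centre, so I = 0.01701 kg·m².

0.0170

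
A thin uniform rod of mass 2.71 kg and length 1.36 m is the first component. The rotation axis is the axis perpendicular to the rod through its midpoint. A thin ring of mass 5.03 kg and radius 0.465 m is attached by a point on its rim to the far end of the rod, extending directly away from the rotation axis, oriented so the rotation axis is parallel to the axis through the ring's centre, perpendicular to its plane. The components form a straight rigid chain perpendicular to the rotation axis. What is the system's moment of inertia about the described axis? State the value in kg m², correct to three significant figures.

Thin rod: I_cm = (1/12)ML² = (1/12)(2.71)(1.36)² = 0.4177 kg m²; axis through the centre, so I = 0.4177 kg m².
Thin ring: I_cm = MR² = (5.03)(0.465)² = 1.0876 kg m²; centre at d = 0.68 + 0.465 = 1.145 m, so I = I_cm + Md² gives I = 1.0876 + (5.03)(1.145)² = 7.6821 kg m².
Total I = 0.4177 + 7.6821 = 8.0998 kg m².

8.10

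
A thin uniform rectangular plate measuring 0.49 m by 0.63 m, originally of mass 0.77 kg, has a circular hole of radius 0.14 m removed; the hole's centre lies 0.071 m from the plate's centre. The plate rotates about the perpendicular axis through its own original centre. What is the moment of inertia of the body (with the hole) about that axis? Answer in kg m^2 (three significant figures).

0.0386

Unpierced body about its centre: I₀ = (1/12)M(a²+b²) = (1/12)(0.77)[(0.49)² + (0.63)²] = 0.040874 kg m^2.
The removed disk has mass m = M·πr²/(ab) = (0.77)·π(0.14)²/(0.49·0.63) = 0.15359 kg (same uniform areal density).
Its moment of inertia about the rotation axis (parallel-axis theorem): I_hole = (1/2)mr² + md² = (1/2)(0.15359)(0.14)² + (0.15359)(0.071)² = 0.0022794 kg m^2.
Treating the hole as negative mass, I = I₀ − I_hole = 0.040874 − 0.0022794 = 0.038595 kg m^2.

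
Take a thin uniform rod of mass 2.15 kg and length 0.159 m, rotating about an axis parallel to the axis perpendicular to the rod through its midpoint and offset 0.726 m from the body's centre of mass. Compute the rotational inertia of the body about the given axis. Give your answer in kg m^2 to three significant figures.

I_cm = (1/12)ML² = (1/12)(2.15)(0.159)² = 0.0045295 kg m^2; centre at d = 0.726 m, so I = I_cm + Md² gives I = 0.0045295 + (2.15)(0.726)² = 1.1377 kg m^2.

1.14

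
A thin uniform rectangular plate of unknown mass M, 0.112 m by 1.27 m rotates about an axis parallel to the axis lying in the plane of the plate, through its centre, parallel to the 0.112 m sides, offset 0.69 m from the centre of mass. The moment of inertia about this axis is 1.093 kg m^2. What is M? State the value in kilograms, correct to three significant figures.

1.79

I = I_cm + Md² = (1/12)Mb² + Md² = M·[0.0833333·(1.27)² + (0.69)²] = M·0.61051.
So M = 1.093 / 0.61051 = 1.7903 kg.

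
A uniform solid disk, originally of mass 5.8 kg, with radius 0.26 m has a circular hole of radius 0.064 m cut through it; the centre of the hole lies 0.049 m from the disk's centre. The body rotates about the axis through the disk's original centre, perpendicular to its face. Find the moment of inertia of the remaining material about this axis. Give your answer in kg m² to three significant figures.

Unpierced body about its centre: I₀ = (1/2)MR² = (1/2)(5.8)(0.26)² = 0.19604 kg m².
The removed disk has mass m = M·(r/R)² = (5.8)(0.064/0.26)² = 0.35143 kg (same uniform areal density).
Its moment of inertia about the rotation axis (parallel-axis theorem): I_hole = (1/2)mr² + md² = (1/2)(0.35143)(0.064)² + (0.35143)(0.049)² = 0.0015635 kg m².
Treating the hole as negative mass, I = I₀ − I_hole = 0.19604 − 0.0015635 = 0.19448 kg m².

0.194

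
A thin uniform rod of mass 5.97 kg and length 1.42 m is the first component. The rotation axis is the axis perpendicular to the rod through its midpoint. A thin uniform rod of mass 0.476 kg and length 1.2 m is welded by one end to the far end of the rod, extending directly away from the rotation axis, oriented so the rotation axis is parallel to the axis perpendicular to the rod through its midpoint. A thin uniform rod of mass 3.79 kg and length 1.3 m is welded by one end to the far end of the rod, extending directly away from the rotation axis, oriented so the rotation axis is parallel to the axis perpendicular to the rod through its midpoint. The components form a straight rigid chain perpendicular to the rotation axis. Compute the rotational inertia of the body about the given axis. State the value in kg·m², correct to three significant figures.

Thin rod: I_cm = (1/12)ML² = (1/12)(5.97)(1.42)² = 1.0032 kg·m²; axis through the centre, so I = 1.0032 kg·m².
Thin rod: I_cm = (1/12)ML² = (1/12)(0.476)(1.2)² = 0.05712 kg·m²; centre at d = 0.71 + 0.6 = 1.31 m, so I = I_cm + Md² gives I = 0.05712 + (0.476)(1.31)² = 0.87398 kg·m².
Thin rod: I_cm = (1/12)ML² = (1/12)(3.79)(1.3)² = 0.53376 kg·m²; centre at d = 0.71 + 0.6 + 0.6 + 0.65 = 2.56 m, so I = I_cm + Md² gives I = 0.53376 + (3.79)(2.56)² = 25.372 kg·m².
Total I = 1.0032 + 0.87398 + 25.372 = 27.249 kg·m².

27.2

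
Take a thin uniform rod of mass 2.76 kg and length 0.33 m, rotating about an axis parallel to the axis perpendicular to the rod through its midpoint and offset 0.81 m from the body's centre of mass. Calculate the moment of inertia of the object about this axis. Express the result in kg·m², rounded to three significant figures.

I_cm = (1/12)ML² = (1/12)(2.76)(0.33)² = 0.025047 kg·m²; centre at d = 0.81 m, so the parallel axis theorem gives I = 0.025047 + (2.76)(0.81)² = 1.8359 kg·m².

1.84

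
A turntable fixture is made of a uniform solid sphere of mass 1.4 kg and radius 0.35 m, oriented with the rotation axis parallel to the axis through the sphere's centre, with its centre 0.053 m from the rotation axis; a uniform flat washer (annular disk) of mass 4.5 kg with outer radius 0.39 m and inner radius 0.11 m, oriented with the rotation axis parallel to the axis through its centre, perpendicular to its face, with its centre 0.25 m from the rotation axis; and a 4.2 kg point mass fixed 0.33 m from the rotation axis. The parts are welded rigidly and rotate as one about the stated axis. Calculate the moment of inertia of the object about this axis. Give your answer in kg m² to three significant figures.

1.18

Solid sphere: I_cm = (2/5)MR² = (2/5)(1.4)(0.35)² = 0.0686 kg m²; centre at d = 0.053 m, so the parallel axis theorem gives I = 0.0686 + (1.4)(0.053)² = 0.072533 kg m².
Annular disk: I_cm = (1/2)M(R²+r²) = (1/2)(4.5)[(0.39)² + (0.11)²] = 0.36945 kg m²; centre at d = 0.25 m, so the parallel axis theorem gives I = 0.36945 + (4.5)(0.25)² = 0.6507 kg m².
Point mass: I_cm = 0; centre at d = 0.33 m, so the parallel axis theorem gives I = 0 + (4.2)(0.33)² = 0.45738 kg m².
Total I = 0.072533 + 0.6507 + 0.45738 = 1.1806 kg m².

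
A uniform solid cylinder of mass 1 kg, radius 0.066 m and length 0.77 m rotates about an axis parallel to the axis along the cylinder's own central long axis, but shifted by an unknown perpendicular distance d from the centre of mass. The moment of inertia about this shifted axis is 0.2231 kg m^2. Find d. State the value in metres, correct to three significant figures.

0.470

About the centre-of-mass axis, I_cm = (1/2)MR² = (1/2)(1)(0.066)² = 0.002178 kg m^2.
Parallel axis theorem: I = I_cm + Md², so Md² = 0.2231 − 0.002178 = 0.22092 kg m^2.
d = √(0.22092 / 1) = 0.47002 m.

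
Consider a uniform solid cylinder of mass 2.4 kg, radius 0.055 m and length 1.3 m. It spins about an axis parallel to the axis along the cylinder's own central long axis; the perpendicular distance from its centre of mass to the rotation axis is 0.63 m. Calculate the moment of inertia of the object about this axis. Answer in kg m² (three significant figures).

I_cm = (1/2)MR² = (1/2)(2.4)(0.055)² = 0.00363 kg m²; centre at d = 0.63 m, so the parallel axis theorem gives I = 0.00363 + (2.4)(0.63)² = 0.95619 kg m².

0.956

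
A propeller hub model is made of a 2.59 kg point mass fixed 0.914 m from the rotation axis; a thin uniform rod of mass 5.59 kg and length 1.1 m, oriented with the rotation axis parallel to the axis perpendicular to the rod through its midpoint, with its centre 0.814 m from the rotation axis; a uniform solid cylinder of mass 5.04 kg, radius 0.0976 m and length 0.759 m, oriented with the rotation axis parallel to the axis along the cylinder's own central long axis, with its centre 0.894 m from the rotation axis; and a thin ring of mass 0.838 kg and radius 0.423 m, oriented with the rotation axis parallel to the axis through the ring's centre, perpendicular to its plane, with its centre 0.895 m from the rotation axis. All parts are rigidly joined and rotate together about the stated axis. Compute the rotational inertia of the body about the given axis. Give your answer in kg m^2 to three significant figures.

Point mass: I_cm = 0; centre at d = 0.914 m, so I = I_cm + Md² gives I = 0 + (2.59)(0.914)² = 2.1637 kg m^2.
Thin rod: I_cm = (1/12)ML² = (1/12)(5.59)(1.1)² = 0.56366 kg m^2; centre at d = 0.814 m, so I = I_cm + Md² gives I = 0.56366 + (5.59)(0.814)² = 4.2676 kg m^2.
Solid cylinder: I_cm = (1/2)MR² = (1/2)(5.04)(0.0976)² = 0.024005 kg m^2; centre at d = 0.894 m, so I = I_cm + Md² gives I = 0.024005 + (5.04)(0.894)² = 4.0522 kg m^2.
Thin ring: I_cm = MR² = (0.838)(0.423)² = 0.14994 kg m^2; centre at d = 0.895 m, so I = I_cm + Md² gives I = 0.14994 + (0.838)(0.895)² = 0.8212 kg m^2.
Total I = 2.1637 + 4.2676 + 4.0522 + 0.8212 = 11.305 kg m^2.

11.3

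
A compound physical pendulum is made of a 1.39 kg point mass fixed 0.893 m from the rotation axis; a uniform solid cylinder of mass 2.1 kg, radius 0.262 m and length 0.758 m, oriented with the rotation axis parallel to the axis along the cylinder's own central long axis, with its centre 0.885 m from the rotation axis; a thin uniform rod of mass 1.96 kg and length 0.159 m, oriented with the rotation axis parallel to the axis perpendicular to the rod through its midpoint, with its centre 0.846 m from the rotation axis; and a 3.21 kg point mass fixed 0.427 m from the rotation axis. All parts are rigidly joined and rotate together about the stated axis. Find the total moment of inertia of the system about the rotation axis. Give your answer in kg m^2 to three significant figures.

4.82

Point mass: I_cm = 0; centre at d = 0.893 m, so the parallel axis theorem gives I = 0 + (1.39)(0.893)² = 1.1085 kg m^2.
Solid cylinder: I_cm = (1/2)MR² = (1/2)(2.1)(0.262)² = 0.072076 kg m^2; centre at d = 0.885 m, so the parallel axis theorem gives I = 0.072076 + (2.1)(0.885)² = 1.7168 kg m^2.
Thin rod: I_cm = (1/12)ML² = (1/12)(1.96)(0.159)² = 0.0041292 kg m^2; centre at d = 0.846 m, so the parallel axis theorem gives I = 0.0041292 + (1.96)(0.846)² = 1.4069 kg m^2.
Point mass: I_cm = 0; centre at d = 0.427 m, so the parallel axis theorem gives I = 0 + (3.21)(0.427)² = 0.58528 kg m^2.
Total I = 1.1085 + 1.7168 + 1.4069 + 0.58528 = 4.8175 kg m^2.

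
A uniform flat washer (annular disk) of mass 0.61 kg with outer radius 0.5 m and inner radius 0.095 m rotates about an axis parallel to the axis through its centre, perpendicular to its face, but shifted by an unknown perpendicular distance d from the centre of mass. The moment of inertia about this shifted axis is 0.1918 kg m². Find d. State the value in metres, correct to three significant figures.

0.430

About the centre-of-mass axis, I_cm = (1/2)M(R²+r²) = (1/2)(0.61)[(0.5)² + (0.095)²] = 0.079003 kg m².
Parallel axis theorem: I = I_cm + Md², so Md² = 0.1918 − 0.079003 = 0.1128 kg m².
d = √(0.1128 / 0.61) = 0.43002 m.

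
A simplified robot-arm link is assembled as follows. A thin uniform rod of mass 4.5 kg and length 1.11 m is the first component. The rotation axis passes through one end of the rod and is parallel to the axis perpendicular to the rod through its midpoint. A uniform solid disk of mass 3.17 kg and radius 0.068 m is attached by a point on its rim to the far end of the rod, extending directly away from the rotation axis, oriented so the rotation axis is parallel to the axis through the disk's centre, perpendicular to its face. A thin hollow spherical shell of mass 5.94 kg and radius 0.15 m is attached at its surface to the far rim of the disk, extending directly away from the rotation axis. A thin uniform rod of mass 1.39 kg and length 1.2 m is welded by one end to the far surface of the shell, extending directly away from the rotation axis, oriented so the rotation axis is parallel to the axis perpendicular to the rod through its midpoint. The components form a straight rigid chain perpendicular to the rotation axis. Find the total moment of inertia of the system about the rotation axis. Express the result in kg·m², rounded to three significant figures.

Thin rod: I_cm = (1/12)ML² = (1/12)(4.5)(1.11)² = 0.46204 kg·m²; centre at d = 0.555 m, so the parallel axis theorem gives I = 0.46204 + (4.5)(0.555)² = 1.8482 kg·m².
Solid disk: I_cm = (1/2)MR² = (1/2)(3.17)(0.068)² = 0.007329 kg·m²; centre at d = 0.555 + 0.555 + 0.068 = 1.178 m, so the parallel axis theorem gives I = 0.007329 + (3.17)(1.178)² = 4.4063 kg·m².
Spherical shell: I_cm = (2/3)MR² = (2/3)(5.94)(0.15)² = 0.0891 kg·m²; centre at d = 0.555 + 0.555 + 0.068 + 0.068 + 0.15 = 1.396 m, so the parallel axis theorem gives I = 0.0891 + (5.94)(1.396)² = 11.665 kg·m².
Thin rod: I_cm = (1/12)ML² = (1/12)(1.39)(1.2)² = 0.1668 kg·m²; centre at d = 0.555 + 0.555 + 0.068 + 0.068 + 0.15 + 0.15 + 0.6 = 2.146 m, so the parallel axis theorem gives I = 0.1668 + (1.39)(2.146)² = 6.5682 kg·m².
Total I = 1.8482 + 4.4063 + 11.665 + 6.5682 = 24.488 kg·m².

24.5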